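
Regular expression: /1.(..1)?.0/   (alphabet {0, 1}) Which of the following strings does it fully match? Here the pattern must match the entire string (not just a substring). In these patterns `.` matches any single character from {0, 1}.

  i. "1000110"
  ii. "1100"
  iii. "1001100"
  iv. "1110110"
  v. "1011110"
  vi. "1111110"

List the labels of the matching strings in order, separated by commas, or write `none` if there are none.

i → match
ii → match
iii → match
iv → match
v → match
vi → match

i, ii, iii, iv, v, vi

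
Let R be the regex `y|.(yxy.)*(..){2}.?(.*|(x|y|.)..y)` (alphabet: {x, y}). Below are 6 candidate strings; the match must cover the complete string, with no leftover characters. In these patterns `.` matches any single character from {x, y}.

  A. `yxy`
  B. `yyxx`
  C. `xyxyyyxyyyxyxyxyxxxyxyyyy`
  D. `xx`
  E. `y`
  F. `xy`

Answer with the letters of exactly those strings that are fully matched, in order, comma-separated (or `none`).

C, E

A → no match
B → no match
C → match
D → no match
E → match
F → no match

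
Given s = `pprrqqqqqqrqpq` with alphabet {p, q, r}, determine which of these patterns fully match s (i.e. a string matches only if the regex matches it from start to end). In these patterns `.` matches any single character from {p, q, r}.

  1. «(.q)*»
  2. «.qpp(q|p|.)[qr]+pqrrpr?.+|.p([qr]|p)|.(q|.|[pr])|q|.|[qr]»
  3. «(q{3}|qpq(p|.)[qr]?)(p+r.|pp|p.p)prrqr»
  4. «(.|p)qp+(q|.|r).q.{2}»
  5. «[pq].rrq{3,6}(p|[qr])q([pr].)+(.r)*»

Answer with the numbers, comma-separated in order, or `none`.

1 → no match
2 → no match
3 → no match — must end with `prrqr`
4 → no match
5 → match

5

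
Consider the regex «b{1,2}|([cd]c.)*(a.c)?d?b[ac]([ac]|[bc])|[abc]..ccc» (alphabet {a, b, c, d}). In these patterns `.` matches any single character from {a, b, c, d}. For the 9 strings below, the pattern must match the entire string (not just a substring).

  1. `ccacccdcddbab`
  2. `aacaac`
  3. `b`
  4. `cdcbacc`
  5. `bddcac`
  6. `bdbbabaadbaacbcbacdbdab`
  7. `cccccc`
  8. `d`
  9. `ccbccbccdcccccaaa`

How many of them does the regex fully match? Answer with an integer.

1 → match
2. `aacaac` → no match
3. `b` → match
4. `cdcbacc` → no match
5. `bddcac` → no match
6 → no match
7. `cccccc` → match
8. `d` → no match
9 → no match
Total matched: 3

3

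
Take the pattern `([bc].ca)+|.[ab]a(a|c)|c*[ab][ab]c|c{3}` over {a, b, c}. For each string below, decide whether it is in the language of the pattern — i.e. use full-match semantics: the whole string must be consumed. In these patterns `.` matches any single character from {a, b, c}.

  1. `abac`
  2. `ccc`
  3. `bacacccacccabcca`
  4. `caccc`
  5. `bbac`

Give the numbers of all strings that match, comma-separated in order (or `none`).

1. `abac` → match
2. `ccc` → match
3 → match
4. `caccc` → no match
5. `bbac` → match

1, 2, 3, 5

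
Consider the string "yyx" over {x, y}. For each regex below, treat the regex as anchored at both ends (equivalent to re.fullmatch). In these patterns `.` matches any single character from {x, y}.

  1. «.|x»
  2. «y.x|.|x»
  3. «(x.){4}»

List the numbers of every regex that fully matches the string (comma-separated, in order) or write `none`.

2

1 → no match
2 → match
3 → no match — must start with "x"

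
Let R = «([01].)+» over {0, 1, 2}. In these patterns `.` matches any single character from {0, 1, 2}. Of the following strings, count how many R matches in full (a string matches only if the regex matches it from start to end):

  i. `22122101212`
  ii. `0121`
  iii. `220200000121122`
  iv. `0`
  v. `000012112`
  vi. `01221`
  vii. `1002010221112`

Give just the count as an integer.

0

i → no match
ii → no match
iii → no match
iv → no match
v → no match
vi → no match
vii → no match
Total matched: 0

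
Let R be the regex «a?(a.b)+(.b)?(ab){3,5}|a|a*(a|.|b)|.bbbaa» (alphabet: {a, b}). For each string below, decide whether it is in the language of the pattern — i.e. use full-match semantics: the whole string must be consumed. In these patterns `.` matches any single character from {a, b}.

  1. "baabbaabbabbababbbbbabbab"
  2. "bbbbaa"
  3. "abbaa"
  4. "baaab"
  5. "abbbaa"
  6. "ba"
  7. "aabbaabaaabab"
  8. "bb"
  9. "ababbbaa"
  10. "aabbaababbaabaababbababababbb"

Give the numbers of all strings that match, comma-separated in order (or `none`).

2, 5

1 → no match
2. "bbbbaa" → match
3. "abbaa" → no match
4. "baaab" → no match
5. "abbbaa" → match
6. "ba" → no match
7 → no match
8. "bb" → no match
9. "ababbbaa" → no match
10 → no match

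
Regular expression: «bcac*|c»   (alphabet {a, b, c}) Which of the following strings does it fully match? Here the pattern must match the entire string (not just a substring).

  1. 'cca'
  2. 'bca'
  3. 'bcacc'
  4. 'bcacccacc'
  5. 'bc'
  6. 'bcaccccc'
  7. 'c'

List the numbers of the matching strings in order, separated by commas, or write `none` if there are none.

2, 3, 6, 7

1 → no match
2 → match
3 → match
4 → no match
5 → no match
6 → match
7 → match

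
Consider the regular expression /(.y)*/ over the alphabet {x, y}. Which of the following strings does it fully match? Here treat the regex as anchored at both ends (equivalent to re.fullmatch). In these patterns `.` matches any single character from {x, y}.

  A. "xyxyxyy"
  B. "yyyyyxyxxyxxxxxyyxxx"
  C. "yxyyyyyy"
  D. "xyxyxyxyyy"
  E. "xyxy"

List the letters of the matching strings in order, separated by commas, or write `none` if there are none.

D, E

A → no match
B → no match
C → no match
D → match
E → match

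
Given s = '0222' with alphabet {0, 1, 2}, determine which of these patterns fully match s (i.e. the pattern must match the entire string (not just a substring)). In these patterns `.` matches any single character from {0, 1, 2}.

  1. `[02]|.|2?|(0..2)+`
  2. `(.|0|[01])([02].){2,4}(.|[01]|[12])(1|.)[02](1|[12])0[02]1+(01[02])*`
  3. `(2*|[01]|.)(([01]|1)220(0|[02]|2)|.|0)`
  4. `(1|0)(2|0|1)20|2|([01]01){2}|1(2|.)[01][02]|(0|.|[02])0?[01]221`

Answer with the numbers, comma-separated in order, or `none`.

1 → match
2 → no match
3 → no match
4 → no match

1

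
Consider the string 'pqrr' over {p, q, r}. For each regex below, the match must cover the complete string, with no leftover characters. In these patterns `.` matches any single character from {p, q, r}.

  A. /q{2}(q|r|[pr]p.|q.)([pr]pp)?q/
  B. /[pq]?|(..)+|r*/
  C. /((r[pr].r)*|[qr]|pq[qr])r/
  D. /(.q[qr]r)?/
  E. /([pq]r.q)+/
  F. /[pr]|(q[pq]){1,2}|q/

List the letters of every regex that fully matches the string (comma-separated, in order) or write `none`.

B, C, D

A → no match — must start with 'q'
B → match
C → match
D → match
E → no match — must end with 'q'
F → no match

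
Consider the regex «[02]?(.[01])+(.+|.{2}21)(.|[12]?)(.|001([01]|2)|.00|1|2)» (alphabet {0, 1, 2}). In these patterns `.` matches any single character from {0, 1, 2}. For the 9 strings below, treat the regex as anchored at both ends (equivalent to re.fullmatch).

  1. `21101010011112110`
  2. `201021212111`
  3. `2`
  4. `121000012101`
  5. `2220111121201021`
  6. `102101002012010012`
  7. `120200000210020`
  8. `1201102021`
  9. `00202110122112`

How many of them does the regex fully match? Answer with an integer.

4

1 → match
2 → match
3 → no match
4 → no match
5 → no match
6 → match
7 → no match
8 → no match
9 → match
Total matched: 4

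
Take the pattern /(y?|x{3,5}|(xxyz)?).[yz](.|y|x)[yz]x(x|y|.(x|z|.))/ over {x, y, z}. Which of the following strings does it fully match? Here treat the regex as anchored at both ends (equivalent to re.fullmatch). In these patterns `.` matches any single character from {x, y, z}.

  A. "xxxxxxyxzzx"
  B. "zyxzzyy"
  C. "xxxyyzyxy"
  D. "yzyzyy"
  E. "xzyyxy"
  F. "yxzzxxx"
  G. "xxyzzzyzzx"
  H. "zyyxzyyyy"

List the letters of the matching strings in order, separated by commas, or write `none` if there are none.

A → no match
B → no match
C → match
D → no match
E → match
F → no match
G → no match
H → no match

C, E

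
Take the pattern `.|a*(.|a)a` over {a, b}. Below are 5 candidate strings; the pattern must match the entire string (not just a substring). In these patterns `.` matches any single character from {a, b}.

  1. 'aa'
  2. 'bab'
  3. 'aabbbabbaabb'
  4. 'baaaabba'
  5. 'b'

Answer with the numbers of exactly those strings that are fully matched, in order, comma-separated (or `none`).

1, 5

1 → match
2 → no match
3 → no match
4 → no match
5 → match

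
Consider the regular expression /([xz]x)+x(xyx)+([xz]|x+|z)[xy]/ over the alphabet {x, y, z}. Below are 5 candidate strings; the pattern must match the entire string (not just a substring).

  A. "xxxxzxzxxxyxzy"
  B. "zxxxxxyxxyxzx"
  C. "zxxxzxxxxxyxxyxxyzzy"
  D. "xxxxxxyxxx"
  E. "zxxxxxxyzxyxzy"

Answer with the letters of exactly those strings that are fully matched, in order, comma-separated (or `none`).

A → match
B → match
C → no match
D → match
E → no match

A, B, D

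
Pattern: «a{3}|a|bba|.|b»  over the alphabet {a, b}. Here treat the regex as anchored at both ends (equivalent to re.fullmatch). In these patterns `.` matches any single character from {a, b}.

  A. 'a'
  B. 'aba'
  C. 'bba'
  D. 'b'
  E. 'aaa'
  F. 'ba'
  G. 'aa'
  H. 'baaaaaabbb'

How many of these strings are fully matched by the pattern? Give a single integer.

4

A → match
B → no match
C → match
D → match
E → match
F → no match
G → no match
H → no match
Total matched: 4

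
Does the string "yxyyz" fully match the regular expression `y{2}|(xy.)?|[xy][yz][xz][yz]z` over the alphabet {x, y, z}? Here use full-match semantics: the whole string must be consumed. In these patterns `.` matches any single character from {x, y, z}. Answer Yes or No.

No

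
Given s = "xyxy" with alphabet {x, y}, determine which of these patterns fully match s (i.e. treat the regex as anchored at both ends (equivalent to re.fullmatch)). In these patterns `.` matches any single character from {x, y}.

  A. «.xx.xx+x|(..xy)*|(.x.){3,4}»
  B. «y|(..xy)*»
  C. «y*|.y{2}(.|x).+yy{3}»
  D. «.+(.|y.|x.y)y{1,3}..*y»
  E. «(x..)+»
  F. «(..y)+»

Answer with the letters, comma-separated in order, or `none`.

A, B

A → match
B → match
C → no match
D → no match
E → no match
F → no match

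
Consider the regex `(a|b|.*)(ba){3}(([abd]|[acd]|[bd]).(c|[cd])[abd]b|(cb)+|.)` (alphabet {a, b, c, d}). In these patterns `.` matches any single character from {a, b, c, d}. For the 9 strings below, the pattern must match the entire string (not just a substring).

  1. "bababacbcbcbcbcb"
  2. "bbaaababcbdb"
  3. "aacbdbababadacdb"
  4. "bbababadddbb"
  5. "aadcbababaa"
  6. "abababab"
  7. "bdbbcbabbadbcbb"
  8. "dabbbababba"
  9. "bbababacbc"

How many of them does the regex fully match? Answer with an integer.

1 → match
2. "bbaaababcbdb" → no match
3 → match
4. "bbababadddbb" → match
5. "aadcbababaa" → match
6. "abababab" → match
7 → no match
8. "dabbbababba" → no match
9. "bbababacbc" → no match
Total matched: 5

5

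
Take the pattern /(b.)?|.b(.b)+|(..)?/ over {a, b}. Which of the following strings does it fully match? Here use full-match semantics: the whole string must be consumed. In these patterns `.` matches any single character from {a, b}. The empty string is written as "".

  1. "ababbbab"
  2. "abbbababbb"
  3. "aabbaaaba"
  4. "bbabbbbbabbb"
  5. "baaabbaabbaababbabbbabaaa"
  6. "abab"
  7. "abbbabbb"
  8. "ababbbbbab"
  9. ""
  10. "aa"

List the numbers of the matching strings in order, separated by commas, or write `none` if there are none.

1 → match
2 → match
3 → no match
4 → match
5 → no match
6 → match
7 → match
8 → match
9 → match
10 → match

1, 2, 4, 6, 7, 8, 9, 10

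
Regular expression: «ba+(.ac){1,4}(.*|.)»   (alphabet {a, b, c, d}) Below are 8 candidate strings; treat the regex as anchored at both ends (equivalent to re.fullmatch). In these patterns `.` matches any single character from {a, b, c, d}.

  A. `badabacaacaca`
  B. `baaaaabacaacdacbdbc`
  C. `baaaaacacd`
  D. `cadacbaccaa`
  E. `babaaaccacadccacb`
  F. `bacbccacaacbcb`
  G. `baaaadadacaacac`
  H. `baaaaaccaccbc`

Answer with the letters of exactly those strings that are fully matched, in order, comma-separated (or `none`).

A → no match
B → match
C → match
D → no match — must start with `ba`
E → no match
F → no match
G → no match
H → match

B, C, H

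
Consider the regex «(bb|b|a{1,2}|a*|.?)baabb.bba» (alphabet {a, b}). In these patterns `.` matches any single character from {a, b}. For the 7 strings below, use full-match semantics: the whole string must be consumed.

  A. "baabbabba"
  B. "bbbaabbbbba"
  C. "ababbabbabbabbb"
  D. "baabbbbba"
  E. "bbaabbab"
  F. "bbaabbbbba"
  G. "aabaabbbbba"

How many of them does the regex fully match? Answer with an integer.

A. "baabbabba" → match
B. "bbbaabbbbba" → match
C → no match — must end with "bba"
D. "baabbbbba" → match
E. "bbaabbab" → no match — must end with "bba"
F. "bbaabbbbba" → match
G. "aabaabbbbba" → match
Total matched: 5

5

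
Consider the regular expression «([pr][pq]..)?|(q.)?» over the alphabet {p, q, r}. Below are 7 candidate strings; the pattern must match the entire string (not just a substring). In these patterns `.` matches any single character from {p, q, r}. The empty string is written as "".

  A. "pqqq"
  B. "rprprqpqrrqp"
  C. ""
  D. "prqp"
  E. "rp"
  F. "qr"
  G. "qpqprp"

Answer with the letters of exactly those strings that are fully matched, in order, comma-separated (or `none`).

A, C, F

A. "pqqq" → match
B. "rprprqpqrrqp" → no match
C. "" → match
D. "prqp" → no match
E. "rp" → no match
F. "qr" → match
G. "qpqprp" → no match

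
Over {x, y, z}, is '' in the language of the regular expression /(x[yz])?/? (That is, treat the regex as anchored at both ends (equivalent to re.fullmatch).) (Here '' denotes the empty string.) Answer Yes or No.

Yes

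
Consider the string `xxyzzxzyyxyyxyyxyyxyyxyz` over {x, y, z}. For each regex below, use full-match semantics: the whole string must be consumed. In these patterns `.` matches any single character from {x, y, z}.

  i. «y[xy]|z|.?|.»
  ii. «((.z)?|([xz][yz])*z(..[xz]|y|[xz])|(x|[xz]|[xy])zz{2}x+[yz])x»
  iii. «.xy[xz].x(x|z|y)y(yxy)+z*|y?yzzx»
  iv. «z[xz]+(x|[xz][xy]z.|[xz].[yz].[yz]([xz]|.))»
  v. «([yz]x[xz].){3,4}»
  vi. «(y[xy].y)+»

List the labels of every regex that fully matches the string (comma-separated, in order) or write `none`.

iii

i → no match
ii → no match — must end with `x`
iii → match
iv → no match — must start with `z`
v → no match
vi → no match — must start with `y`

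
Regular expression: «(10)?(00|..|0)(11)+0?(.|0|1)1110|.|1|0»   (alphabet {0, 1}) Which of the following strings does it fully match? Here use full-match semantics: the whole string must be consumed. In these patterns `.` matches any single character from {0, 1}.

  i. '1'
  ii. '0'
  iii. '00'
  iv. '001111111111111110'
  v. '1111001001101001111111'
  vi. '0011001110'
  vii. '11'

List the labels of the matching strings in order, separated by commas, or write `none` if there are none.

i → match
ii → match
iii → no match
iv → no match
v → no match
vi → match
vii → no match

i, ii, vi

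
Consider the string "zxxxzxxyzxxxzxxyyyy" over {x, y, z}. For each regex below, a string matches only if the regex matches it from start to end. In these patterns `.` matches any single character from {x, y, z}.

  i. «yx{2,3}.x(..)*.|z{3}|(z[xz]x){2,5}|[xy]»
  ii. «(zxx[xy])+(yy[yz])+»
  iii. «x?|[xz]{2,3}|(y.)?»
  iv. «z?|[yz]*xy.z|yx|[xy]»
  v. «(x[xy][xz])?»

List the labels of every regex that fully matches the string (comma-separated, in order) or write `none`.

ii

i → no match
ii → match
iii → no match
iv → no match
v → no match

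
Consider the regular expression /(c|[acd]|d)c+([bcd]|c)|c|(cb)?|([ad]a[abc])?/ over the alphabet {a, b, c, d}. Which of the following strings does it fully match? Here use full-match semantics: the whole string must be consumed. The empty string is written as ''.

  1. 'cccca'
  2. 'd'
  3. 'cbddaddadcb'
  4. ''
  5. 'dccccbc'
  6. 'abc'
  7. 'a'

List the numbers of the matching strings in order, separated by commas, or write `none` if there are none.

1 → no match
2 → no match
3 → no match
4 → match
5 → no match
6 → no match
7 → no match

4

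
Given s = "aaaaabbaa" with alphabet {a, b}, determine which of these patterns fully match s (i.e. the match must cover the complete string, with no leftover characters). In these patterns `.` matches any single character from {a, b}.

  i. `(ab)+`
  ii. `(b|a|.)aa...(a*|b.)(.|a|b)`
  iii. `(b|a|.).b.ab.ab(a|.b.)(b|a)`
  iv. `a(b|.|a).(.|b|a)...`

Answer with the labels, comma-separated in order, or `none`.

i → no match — must start with "ab"
ii → match
iii → no match
iv → no match

ii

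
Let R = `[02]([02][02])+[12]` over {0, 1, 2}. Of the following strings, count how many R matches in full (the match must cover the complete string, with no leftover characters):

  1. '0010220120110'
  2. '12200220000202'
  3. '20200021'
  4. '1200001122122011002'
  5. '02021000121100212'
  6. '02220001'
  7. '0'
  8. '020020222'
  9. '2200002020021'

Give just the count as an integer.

2

1 → no match
2 → no match
3 → match
4 → no match
5 → no match
6 → match
7 → no match
8 → no match
9 → no match
Total matched: 2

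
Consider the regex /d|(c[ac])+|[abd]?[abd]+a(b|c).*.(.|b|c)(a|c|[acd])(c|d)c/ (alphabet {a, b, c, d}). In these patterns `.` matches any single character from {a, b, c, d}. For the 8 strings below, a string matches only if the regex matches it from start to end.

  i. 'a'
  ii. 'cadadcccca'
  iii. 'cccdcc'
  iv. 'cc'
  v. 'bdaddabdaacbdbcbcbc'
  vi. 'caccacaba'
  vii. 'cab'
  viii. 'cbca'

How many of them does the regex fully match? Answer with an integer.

1

i. 'a' → no match
ii. 'cadadcccca' → no match
iii. 'cccdcc' → no match
iv. 'cc' → match
v → no match
vi. 'caccacaba' → no match
vii. 'cab' → no match
viii. 'cbca' → no match
Total matched: 1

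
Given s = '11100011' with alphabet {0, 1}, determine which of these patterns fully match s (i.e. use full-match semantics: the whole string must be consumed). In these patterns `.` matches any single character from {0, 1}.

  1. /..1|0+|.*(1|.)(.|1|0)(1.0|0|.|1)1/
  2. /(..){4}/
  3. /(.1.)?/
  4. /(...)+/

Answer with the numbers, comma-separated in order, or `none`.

1, 2

1 → match
2 → match
3 → no match
4 → no match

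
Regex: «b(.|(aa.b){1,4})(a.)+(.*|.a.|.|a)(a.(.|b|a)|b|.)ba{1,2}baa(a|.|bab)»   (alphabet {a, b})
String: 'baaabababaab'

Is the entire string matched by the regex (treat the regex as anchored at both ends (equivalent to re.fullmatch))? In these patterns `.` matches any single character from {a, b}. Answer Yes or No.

Yes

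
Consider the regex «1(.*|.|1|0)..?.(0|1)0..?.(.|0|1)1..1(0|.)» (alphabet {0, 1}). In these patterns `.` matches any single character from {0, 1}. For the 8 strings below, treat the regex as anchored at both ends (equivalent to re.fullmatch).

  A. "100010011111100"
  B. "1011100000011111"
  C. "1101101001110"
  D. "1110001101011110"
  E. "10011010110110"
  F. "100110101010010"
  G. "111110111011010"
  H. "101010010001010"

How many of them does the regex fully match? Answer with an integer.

A → no match
B → match
C → no match
D → no match
E → match
F → match
G → match
H → no match
Total matched: 4

4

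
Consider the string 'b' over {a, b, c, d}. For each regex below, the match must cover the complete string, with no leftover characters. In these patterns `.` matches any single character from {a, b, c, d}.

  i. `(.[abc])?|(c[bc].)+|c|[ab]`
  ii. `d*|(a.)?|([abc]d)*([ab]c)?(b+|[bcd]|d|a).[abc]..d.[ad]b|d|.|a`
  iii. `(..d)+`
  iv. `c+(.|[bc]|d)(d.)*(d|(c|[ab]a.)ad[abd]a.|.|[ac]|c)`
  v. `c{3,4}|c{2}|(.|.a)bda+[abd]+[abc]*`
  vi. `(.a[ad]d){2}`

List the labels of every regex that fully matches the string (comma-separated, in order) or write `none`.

i, ii

i → match
ii → match
iii → no match — must end with 'd'
iv → no match — must start with 'c'
v → no match
vi → no match — must end with 'd'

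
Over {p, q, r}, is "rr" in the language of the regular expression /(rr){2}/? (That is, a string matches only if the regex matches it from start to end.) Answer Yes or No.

No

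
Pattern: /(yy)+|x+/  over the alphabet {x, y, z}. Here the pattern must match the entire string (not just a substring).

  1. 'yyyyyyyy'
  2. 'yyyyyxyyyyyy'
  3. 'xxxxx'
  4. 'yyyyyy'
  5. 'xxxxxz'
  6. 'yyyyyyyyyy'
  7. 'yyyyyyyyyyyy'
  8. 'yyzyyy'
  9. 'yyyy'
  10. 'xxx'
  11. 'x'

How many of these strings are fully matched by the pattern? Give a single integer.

8

1 → match
2 → no match
3 → match
4 → match
5 → no match
6 → match
7 → match
8 → no match
9 → match
10 → match
11 → match
Total matched: 8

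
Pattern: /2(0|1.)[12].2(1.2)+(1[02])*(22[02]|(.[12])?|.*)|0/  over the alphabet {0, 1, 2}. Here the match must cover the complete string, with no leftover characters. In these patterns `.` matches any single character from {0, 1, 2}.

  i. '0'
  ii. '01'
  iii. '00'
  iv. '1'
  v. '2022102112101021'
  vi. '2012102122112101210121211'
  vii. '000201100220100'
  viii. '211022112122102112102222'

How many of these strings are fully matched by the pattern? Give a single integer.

i. '0' → match
ii. '01' → no match
iii. '00' → no match
iv. '1' → no match
v → no match
vi → no match
vii → no match
viii → no match
Total matched: 1

1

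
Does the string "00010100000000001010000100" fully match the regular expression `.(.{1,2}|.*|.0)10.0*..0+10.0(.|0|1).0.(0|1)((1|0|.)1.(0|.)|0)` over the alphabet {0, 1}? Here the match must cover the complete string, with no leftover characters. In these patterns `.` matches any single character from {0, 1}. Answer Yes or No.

Yes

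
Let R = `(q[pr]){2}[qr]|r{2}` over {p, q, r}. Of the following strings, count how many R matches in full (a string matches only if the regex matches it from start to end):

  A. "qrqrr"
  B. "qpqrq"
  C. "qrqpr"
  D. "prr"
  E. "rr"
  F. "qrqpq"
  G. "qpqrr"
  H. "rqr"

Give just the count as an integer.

A. "qrqrr" → match
B. "qpqrq" → match
C. "qrqpr" → match
D. "prr" → no match
E. "rr" → match
F. "qrqpq" → match
G. "qpqrr" → match
H. "rqr" → no match
Total matched: 6

6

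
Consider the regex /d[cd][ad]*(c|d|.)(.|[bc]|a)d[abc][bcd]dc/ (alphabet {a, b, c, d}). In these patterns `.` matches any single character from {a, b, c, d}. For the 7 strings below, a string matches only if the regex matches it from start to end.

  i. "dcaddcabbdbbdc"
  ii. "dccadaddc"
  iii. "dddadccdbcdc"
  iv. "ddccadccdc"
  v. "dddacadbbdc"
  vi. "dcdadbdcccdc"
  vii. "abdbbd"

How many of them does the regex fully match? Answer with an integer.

3

i → no match
ii. "dccadaddc" → match
iii. "dddadccdbcdc" → match
iv. "ddccadccdc" → no match
v. "dddacadbbdc" → match
vi. "dcdadbdcccdc" → no match
vii. "abdbbd" → no match — must start with "d"
Total matched: 3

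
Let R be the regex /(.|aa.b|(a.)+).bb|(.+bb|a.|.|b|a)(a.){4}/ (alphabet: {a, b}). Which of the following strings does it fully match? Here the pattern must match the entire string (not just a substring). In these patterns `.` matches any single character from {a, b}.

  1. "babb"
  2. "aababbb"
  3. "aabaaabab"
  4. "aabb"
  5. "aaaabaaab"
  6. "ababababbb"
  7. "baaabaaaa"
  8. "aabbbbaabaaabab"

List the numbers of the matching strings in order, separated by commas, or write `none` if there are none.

1, 3, 4, 5, 7

1 → match
2 → no match
3 → match
4 → match
5 → match
6 → no match
7 → match
8 → no match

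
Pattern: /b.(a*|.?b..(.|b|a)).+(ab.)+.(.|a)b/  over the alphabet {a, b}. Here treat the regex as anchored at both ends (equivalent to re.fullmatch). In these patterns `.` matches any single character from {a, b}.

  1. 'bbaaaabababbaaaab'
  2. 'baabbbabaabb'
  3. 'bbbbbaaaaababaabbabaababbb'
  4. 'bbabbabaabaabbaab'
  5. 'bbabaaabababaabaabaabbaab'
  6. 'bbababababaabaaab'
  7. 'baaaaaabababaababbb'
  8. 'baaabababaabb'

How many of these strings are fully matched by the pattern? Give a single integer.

1 → no match
2 → match
3 → match
4 → match
5 → match
6 → match
7 → match
8 → match
Total matched: 7

7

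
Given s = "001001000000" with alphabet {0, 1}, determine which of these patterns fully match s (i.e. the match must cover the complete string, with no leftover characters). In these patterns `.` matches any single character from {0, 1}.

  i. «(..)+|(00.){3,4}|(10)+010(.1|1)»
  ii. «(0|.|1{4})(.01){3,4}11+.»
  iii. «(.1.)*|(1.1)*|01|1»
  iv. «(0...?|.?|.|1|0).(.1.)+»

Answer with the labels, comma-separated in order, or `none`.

i → match
ii → no match
iii → no match
iv → no match

i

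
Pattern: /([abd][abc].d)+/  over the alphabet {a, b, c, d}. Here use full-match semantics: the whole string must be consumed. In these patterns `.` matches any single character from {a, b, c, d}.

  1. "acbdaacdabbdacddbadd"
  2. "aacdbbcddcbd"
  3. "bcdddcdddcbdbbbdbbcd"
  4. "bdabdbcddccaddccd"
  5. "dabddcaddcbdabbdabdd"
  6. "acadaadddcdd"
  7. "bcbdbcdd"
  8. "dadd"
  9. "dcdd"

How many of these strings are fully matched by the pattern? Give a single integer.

8

1 → match
2 → match
3 → match
4 → no match
5 → match
6 → match
7 → match
8 → match
9 → match
Total matched: 8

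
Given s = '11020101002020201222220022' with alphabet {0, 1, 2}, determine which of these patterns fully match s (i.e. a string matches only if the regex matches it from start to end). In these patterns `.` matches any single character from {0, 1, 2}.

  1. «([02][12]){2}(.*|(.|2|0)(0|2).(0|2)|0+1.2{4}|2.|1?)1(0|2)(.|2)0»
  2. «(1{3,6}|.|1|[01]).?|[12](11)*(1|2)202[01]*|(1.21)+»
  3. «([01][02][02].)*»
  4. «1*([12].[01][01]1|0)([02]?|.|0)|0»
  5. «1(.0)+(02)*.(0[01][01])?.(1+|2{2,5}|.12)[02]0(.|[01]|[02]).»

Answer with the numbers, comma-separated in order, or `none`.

5

1 → no match — must end with '0'
2 → no match
3 → no match
4 → no match
5 → match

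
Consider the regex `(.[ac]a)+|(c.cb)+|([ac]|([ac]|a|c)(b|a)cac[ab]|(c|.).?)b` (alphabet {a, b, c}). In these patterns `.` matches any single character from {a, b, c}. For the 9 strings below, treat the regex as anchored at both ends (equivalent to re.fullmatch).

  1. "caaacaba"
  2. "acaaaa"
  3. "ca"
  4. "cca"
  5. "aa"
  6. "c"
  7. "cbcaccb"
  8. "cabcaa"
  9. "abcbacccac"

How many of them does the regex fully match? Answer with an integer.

2

1 → no match
2 → match
3 → no match
4 → match
5 → no match
6 → no match
7 → no match
8 → no match
9 → no match
Total matched: 2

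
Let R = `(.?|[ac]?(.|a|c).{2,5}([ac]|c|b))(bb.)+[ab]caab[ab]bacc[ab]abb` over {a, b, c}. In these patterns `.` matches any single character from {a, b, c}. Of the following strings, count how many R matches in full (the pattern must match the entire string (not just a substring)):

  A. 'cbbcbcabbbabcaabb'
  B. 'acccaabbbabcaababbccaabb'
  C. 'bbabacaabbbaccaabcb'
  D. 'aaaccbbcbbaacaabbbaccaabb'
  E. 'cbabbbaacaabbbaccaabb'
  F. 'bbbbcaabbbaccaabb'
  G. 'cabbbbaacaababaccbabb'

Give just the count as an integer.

4

A → no match
B → no match
C → no match — must end with 'abb'
D → match
E → match
F → match
G → match
Total matched: 4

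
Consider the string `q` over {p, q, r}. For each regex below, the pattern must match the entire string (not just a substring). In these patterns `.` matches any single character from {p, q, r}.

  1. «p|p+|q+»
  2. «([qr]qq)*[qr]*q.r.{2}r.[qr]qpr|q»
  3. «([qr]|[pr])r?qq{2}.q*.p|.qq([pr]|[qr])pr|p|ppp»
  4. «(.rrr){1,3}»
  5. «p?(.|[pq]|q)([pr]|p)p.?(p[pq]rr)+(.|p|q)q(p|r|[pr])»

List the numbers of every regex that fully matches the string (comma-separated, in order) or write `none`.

1 → match
2 → match
3 → no match
4 → no match — must end with `rrr`
5 → no match

1, 2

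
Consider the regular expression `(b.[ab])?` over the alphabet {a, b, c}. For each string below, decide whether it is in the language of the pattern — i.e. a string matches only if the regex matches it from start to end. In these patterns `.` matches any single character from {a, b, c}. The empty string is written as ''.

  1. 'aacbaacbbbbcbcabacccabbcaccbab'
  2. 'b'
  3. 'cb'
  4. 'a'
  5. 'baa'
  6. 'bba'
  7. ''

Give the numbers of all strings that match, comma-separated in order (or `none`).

5, 6, 7

1 → no match
2 → no match
3 → no match
4 → no match
5 → match
6 → match
7 → match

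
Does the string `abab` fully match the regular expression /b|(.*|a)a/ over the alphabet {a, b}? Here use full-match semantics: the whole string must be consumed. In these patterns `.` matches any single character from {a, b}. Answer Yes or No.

No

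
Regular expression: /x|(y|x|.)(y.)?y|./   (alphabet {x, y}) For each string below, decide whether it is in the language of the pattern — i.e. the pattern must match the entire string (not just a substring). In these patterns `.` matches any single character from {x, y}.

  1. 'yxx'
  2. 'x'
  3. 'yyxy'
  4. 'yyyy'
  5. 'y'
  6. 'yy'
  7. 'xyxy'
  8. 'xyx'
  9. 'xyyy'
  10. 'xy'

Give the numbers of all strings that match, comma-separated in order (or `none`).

1. 'yxx' → no match
2. 'x' → match
3. 'yyxy' → match
4. 'yyyy' → match
5. 'y' → match
6. 'yy' → match
7. 'xyxy' → match
8. 'xyx' → no match
9. 'xyyy' → match
10. 'xy' → match

2, 3, 4, 5, 6, 7, 9, 10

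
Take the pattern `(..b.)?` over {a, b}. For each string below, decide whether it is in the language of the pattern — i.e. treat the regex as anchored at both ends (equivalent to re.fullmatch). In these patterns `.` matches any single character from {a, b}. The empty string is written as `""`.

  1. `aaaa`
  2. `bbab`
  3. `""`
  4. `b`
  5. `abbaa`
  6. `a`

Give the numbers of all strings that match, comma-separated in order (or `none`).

1 → no match
2 → no match
3 → match
4 → no match
5 → no match
6 → no match

3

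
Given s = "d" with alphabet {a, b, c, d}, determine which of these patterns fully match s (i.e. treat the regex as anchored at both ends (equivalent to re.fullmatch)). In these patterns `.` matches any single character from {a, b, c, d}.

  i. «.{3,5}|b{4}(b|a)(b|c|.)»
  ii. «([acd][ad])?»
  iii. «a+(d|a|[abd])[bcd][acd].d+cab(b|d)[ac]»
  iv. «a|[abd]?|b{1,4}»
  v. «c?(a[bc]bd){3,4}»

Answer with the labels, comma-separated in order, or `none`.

iv

i → no match
ii → no match
iii → no match — must start with "a"
iv → match
v → no match — must end with "bd"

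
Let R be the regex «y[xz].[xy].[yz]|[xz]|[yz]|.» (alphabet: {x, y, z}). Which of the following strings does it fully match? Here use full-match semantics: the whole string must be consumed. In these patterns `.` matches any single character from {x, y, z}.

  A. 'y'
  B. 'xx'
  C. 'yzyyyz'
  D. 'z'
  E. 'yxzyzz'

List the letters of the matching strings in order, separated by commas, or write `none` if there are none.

A, C, D, E

A → match
B → no match
C → match
D → match
E → match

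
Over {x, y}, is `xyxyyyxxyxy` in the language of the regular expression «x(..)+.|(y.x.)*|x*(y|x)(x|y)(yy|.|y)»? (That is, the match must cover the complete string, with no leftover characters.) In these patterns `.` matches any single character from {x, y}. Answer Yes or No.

No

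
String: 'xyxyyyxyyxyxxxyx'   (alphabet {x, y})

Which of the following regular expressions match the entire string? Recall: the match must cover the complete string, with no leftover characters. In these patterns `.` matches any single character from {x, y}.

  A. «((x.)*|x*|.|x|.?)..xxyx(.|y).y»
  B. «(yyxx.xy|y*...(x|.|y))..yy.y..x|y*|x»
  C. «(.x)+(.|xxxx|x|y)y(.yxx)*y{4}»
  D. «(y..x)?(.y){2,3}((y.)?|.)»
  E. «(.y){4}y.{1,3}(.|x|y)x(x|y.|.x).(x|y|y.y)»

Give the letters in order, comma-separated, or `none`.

A → no match — must end with 'y'
B → no match
C → no match — must end with 'y'
D → no match
E → match

E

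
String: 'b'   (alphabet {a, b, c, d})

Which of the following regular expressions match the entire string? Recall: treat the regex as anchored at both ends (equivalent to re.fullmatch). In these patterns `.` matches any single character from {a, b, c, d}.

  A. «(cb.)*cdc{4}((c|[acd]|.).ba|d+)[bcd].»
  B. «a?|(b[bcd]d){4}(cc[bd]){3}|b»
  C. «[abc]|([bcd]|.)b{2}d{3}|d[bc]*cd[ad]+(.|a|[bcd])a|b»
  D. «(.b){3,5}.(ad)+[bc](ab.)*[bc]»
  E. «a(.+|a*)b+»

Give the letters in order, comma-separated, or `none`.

A → no match
B → match
C → match
D → no match
E → no match — must start with 'a'

B, C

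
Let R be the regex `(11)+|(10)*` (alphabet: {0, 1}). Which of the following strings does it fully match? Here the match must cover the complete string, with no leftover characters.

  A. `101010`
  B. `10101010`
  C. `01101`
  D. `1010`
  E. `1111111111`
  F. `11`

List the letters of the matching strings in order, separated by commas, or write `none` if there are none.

A → match
B → match
C → no match
D → match
E → match
F → match

A, B, D, E, F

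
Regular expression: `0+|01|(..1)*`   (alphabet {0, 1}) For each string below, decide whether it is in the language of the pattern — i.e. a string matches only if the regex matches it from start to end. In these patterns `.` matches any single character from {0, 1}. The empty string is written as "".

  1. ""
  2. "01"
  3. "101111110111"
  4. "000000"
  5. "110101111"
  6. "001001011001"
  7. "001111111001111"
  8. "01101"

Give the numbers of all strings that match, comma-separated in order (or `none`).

1. "" → match
2. "01" → match
3. "101111110111" → no match
4. "000000" → match
5. "110101111" → no match
6. "001001011001" → match
7 → match
8. "01101" → no match

1, 2, 4, 6, 7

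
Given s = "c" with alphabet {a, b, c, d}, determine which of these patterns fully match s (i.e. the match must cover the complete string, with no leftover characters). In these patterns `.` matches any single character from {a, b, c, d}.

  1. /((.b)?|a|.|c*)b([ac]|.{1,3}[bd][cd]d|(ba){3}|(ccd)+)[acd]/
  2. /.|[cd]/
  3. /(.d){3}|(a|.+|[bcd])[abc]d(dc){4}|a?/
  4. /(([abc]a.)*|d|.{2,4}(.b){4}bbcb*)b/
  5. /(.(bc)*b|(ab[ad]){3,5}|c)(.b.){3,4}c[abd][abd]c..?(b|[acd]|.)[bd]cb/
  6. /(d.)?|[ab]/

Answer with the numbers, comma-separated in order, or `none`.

2

1 → no match
2 → match
3 → no match
4 → no match — must end with "b"
5 → no match — must end with "cb"
6 → no match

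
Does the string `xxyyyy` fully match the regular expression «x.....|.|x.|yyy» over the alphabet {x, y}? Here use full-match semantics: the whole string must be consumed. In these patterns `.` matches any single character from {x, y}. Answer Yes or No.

Yes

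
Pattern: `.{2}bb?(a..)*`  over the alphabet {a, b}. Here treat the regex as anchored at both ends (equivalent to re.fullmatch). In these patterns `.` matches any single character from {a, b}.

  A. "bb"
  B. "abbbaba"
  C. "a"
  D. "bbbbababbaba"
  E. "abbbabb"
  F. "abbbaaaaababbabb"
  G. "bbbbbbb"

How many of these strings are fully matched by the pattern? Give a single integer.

3

A → no match
B → match
C → no match
D → no match
E → match
F → match
G → no match
Total matched: 3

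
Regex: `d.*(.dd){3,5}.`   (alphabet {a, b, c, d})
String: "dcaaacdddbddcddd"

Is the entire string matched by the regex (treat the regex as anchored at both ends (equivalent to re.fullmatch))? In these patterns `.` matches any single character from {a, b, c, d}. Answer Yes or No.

Yes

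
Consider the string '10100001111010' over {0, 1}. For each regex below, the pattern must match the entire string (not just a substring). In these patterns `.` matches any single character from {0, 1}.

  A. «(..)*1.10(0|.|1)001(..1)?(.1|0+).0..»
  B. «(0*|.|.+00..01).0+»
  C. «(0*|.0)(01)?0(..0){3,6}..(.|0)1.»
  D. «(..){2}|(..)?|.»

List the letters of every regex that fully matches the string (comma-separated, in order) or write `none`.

A

A → match
B → no match
C → no match
D → no match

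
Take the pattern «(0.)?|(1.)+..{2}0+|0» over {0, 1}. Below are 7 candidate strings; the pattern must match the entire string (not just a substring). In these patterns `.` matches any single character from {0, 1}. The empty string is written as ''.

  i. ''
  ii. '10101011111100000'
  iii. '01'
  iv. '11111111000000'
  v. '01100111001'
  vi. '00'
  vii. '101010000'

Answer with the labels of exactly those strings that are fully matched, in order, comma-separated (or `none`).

i → match
ii → match
iii → match
iv → match
v → no match
vi → match
vii → match

i, ii, iii, iv, vi, vii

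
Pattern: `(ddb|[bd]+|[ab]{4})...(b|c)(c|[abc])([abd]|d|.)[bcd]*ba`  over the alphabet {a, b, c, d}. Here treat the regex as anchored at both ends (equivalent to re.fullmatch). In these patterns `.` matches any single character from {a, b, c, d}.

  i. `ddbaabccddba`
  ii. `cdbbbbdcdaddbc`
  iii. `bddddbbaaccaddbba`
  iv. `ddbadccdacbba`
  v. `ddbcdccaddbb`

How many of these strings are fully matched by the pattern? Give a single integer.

i → match
ii → no match — must end with `ba`
iii → match
iv → no match
v → no match — must end with `ba`
Total matched: 2

2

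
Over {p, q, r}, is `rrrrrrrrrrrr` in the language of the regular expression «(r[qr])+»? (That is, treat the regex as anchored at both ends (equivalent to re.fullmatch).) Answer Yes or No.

Yes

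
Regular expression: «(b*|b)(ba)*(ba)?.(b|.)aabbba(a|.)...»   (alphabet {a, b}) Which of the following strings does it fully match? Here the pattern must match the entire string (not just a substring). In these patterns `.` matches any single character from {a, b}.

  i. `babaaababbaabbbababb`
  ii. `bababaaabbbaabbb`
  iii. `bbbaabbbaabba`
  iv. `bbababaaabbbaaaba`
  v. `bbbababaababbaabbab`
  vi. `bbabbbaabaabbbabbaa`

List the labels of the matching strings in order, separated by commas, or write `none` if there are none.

ii, iii, iv

i → no match
ii → match
iii → match
iv → match
v → no match
vi → no match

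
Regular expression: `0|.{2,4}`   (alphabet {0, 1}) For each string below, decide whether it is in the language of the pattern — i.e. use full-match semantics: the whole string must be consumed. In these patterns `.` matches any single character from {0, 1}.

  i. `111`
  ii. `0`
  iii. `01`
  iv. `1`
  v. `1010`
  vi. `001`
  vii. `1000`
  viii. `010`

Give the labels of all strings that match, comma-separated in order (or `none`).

i. `111` → match
ii. `0` → match
iii. `01` → match
iv. `1` → no match
v. `1010` → match
vi. `001` → match
vii. `1000` → match
viii. `010` → match

i, ii, iii, v, vi, vii, viii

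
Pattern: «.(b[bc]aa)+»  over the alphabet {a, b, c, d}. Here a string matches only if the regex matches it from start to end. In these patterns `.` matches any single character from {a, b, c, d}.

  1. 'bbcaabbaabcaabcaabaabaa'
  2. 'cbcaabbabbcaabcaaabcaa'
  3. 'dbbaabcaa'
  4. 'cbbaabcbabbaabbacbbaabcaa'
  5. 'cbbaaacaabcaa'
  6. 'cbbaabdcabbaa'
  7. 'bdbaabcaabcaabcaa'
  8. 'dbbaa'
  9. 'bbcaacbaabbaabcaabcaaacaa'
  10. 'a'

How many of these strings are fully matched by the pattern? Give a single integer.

1 → no match
2 → no match
3 → match
4 → no match
5 → no match
6 → no match
7 → no match
8 → match
9 → no match
10 → no match — must end with 'aa'
Total matched: 2

2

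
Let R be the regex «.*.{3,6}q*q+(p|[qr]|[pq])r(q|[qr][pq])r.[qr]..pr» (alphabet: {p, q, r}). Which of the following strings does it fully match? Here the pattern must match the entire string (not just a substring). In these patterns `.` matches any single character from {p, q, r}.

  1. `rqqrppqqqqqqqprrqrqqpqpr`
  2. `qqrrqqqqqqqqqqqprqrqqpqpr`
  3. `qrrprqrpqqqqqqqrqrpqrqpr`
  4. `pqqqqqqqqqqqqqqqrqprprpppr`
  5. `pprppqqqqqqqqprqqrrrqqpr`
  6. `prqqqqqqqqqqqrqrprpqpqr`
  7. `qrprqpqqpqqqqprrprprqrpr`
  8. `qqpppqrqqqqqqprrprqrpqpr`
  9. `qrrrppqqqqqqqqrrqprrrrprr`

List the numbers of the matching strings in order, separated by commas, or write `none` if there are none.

1 → match
2 → match
3 → match
4 → match
5 → match
6 → no match — must end with `pr`
7 → match
8 → match
9 → no match — must end with `pr`

1, 2, 3, 4, 5, 7, 8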